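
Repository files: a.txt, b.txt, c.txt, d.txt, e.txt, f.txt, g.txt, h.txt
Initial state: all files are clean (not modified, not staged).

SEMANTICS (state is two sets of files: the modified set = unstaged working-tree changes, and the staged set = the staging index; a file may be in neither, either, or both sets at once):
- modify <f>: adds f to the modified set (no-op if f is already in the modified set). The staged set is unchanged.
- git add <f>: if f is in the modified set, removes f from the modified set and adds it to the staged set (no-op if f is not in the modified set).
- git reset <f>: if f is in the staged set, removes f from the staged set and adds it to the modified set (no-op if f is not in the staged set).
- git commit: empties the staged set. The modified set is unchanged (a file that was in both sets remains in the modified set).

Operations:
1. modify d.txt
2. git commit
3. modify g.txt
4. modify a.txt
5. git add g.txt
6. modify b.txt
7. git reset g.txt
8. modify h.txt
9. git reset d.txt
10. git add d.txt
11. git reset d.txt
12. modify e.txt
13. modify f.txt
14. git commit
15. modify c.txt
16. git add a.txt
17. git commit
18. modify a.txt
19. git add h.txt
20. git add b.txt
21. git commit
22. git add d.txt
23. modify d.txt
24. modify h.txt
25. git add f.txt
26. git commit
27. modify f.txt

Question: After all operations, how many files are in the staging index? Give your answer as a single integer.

Answer: 0

Derivation:
After op 1 (modify d.txt): modified={d.txt} staged={none}
After op 2 (git commit): modified={d.txt} staged={none}
After op 3 (modify g.txt): modified={d.txt, g.txt} staged={none}
After op 4 (modify a.txt): modified={a.txt, d.txt, g.txt} staged={none}
After op 5 (git add g.txt): modified={a.txt, d.txt} staged={g.txt}
After op 6 (modify b.txt): modified={a.txt, b.txt, d.txt} staged={g.txt}
After op 7 (git reset g.txt): modified={a.txt, b.txt, d.txt, g.txt} staged={none}
After op 8 (modify h.txt): modified={a.txt, b.txt, d.txt, g.txt, h.txt} staged={none}
After op 9 (git reset d.txt): modified={a.txt, b.txt, d.txt, g.txt, h.txt} staged={none}
After op 10 (git add d.txt): modified={a.txt, b.txt, g.txt, h.txt} staged={d.txt}
After op 11 (git reset d.txt): modified={a.txt, b.txt, d.txt, g.txt, h.txt} staged={none}
After op 12 (modify e.txt): modified={a.txt, b.txt, d.txt, e.txt, g.txt, h.txt} staged={none}
After op 13 (modify f.txt): modified={a.txt, b.txt, d.txt, e.txt, f.txt, g.txt, h.txt} staged={none}
After op 14 (git commit): modified={a.txt, b.txt, d.txt, e.txt, f.txt, g.txt, h.txt} staged={none}
After op 15 (modify c.txt): modified={a.txt, b.txt, c.txt, d.txt, e.txt, f.txt, g.txt, h.txt} staged={none}
After op 16 (git add a.txt): modified={b.txt, c.txt, d.txt, e.txt, f.txt, g.txt, h.txt} staged={a.txt}
After op 17 (git commit): modified={b.txt, c.txt, d.txt, e.txt, f.txt, g.txt, h.txt} staged={none}
After op 18 (modify a.txt): modified={a.txt, b.txt, c.txt, d.txt, e.txt, f.txt, g.txt, h.txt} staged={none}
After op 19 (git add h.txt): modified={a.txt, b.txt, c.txt, d.txt, e.txt, f.txt, g.txt} staged={h.txt}
After op 20 (git add b.txt): modified={a.txt, c.txt, d.txt, e.txt, f.txt, g.txt} staged={b.txt, h.txt}
After op 21 (git commit): modified={a.txt, c.txt, d.txt, e.txt, f.txt, g.txt} staged={none}
After op 22 (git add d.txt): modified={a.txt, c.txt, e.txt, f.txt, g.txt} staged={d.txt}
After op 23 (modify d.txt): modified={a.txt, c.txt, d.txt, e.txt, f.txt, g.txt} staged={d.txt}
After op 24 (modify h.txt): modified={a.txt, c.txt, d.txt, e.txt, f.txt, g.txt, h.txt} staged={d.txt}
After op 25 (git add f.txt): modified={a.txt, c.txt, d.txt, e.txt, g.txt, h.txt} staged={d.txt, f.txt}
After op 26 (git commit): modified={a.txt, c.txt, d.txt, e.txt, g.txt, h.txt} staged={none}
After op 27 (modify f.txt): modified={a.txt, c.txt, d.txt, e.txt, f.txt, g.txt, h.txt} staged={none}
Final staged set: {none} -> count=0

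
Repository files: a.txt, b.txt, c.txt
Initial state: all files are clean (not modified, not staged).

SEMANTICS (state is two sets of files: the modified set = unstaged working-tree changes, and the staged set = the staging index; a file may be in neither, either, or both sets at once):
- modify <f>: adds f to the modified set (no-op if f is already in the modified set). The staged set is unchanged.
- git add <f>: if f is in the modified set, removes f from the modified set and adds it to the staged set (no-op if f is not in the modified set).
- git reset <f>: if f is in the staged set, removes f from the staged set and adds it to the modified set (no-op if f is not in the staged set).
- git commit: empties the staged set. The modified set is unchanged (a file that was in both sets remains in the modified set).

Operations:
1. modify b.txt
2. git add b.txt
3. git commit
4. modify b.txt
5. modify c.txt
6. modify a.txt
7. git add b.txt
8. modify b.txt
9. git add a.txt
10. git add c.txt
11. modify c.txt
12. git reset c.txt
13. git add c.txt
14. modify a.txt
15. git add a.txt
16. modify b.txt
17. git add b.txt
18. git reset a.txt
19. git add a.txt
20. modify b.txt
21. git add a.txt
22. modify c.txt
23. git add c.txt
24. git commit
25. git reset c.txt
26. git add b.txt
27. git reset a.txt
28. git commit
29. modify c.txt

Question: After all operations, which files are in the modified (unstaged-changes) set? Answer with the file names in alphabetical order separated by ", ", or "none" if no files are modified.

Answer: c.txt

Derivation:
After op 1 (modify b.txt): modified={b.txt} staged={none}
After op 2 (git add b.txt): modified={none} staged={b.txt}
After op 3 (git commit): modified={none} staged={none}
After op 4 (modify b.txt): modified={b.txt} staged={none}
After op 5 (modify c.txt): modified={b.txt, c.txt} staged={none}
After op 6 (modify a.txt): modified={a.txt, b.txt, c.txt} staged={none}
After op 7 (git add b.txt): modified={a.txt, c.txt} staged={b.txt}
After op 8 (modify b.txt): modified={a.txt, b.txt, c.txt} staged={b.txt}
After op 9 (git add a.txt): modified={b.txt, c.txt} staged={a.txt, b.txt}
After op 10 (git add c.txt): modified={b.txt} staged={a.txt, b.txt, c.txt}
After op 11 (modify c.txt): modified={b.txt, c.txt} staged={a.txt, b.txt, c.txt}
After op 12 (git reset c.txt): modified={b.txt, c.txt} staged={a.txt, b.txt}
After op 13 (git add c.txt): modified={b.txt} staged={a.txt, b.txt, c.txt}
After op 14 (modify a.txt): modified={a.txt, b.txt} staged={a.txt, b.txt, c.txt}
After op 15 (git add a.txt): modified={b.txt} staged={a.txt, b.txt, c.txt}
After op 16 (modify b.txt): modified={b.txt} staged={a.txt, b.txt, c.txt}
After op 17 (git add b.txt): modified={none} staged={a.txt, b.txt, c.txt}
After op 18 (git reset a.txt): modified={a.txt} staged={b.txt, c.txt}
After op 19 (git add a.txt): modified={none} staged={a.txt, b.txt, c.txt}
After op 20 (modify b.txt): modified={b.txt} staged={a.txt, b.txt, c.txt}
After op 21 (git add a.txt): modified={b.txt} staged={a.txt, b.txt, c.txt}
After op 22 (modify c.txt): modified={b.txt, c.txt} staged={a.txt, b.txt, c.txt}
After op 23 (git add c.txt): modified={b.txt} staged={a.txt, b.txt, c.txt}
After op 24 (git commit): modified={b.txt} staged={none}
After op 25 (git reset c.txt): modified={b.txt} staged={none}
After op 26 (git add b.txt): modified={none} staged={b.txt}
After op 27 (git reset a.txt): modified={none} staged={b.txt}
After op 28 (git commit): modified={none} staged={none}
After op 29 (modify c.txt): modified={c.txt} staged={none}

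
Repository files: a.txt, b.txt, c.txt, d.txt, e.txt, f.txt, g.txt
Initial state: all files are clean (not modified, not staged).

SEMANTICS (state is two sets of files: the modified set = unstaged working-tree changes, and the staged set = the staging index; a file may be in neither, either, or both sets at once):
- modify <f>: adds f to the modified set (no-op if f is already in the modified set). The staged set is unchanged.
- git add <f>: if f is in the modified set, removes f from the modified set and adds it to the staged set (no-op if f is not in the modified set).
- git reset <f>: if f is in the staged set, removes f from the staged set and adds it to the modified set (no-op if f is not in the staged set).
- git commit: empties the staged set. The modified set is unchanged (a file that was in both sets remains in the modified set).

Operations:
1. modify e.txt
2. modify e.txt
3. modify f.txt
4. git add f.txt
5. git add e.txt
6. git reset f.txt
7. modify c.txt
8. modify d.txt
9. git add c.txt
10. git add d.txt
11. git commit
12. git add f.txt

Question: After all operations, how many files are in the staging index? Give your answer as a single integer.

Answer: 1

Derivation:
After op 1 (modify e.txt): modified={e.txt} staged={none}
After op 2 (modify e.txt): modified={e.txt} staged={none}
After op 3 (modify f.txt): modified={e.txt, f.txt} staged={none}
After op 4 (git add f.txt): modified={e.txt} staged={f.txt}
After op 5 (git add e.txt): modified={none} staged={e.txt, f.txt}
After op 6 (git reset f.txt): modified={f.txt} staged={e.txt}
After op 7 (modify c.txt): modified={c.txt, f.txt} staged={e.txt}
After op 8 (modify d.txt): modified={c.txt, d.txt, f.txt} staged={e.txt}
After op 9 (git add c.txt): modified={d.txt, f.txt} staged={c.txt, e.txt}
After op 10 (git add d.txt): modified={f.txt} staged={c.txt, d.txt, e.txt}
After op 11 (git commit): modified={f.txt} staged={none}
After op 12 (git add f.txt): modified={none} staged={f.txt}
Final staged set: {f.txt} -> count=1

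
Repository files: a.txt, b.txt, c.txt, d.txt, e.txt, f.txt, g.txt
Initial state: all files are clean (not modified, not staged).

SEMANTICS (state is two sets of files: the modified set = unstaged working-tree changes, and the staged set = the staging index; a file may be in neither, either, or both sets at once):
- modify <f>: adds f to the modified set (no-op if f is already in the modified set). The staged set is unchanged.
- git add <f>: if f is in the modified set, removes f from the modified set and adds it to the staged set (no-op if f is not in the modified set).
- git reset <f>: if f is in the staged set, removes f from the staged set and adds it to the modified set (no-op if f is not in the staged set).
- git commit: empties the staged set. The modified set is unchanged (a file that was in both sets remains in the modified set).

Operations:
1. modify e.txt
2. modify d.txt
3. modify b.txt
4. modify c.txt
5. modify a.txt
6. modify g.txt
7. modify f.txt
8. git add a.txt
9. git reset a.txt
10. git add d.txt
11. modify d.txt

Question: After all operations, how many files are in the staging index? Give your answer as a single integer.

Answer: 1

Derivation:
After op 1 (modify e.txt): modified={e.txt} staged={none}
After op 2 (modify d.txt): modified={d.txt, e.txt} staged={none}
After op 3 (modify b.txt): modified={b.txt, d.txt, e.txt} staged={none}
After op 4 (modify c.txt): modified={b.txt, c.txt, d.txt, e.txt} staged={none}
After op 5 (modify a.txt): modified={a.txt, b.txt, c.txt, d.txt, e.txt} staged={none}
After op 6 (modify g.txt): modified={a.txt, b.txt, c.txt, d.txt, e.txt, g.txt} staged={none}
After op 7 (modify f.txt): modified={a.txt, b.txt, c.txt, d.txt, e.txt, f.txt, g.txt} staged={none}
After op 8 (git add a.txt): modified={b.txt, c.txt, d.txt, e.txt, f.txt, g.txt} staged={a.txt}
After op 9 (git reset a.txt): modified={a.txt, b.txt, c.txt, d.txt, e.txt, f.txt, g.txt} staged={none}
After op 10 (git add d.txt): modified={a.txt, b.txt, c.txt, e.txt, f.txt, g.txt} staged={d.txt}
After op 11 (modify d.txt): modified={a.txt, b.txt, c.txt, d.txt, e.txt, f.txt, g.txt} staged={d.txt}
Final staged set: {d.txt} -> count=1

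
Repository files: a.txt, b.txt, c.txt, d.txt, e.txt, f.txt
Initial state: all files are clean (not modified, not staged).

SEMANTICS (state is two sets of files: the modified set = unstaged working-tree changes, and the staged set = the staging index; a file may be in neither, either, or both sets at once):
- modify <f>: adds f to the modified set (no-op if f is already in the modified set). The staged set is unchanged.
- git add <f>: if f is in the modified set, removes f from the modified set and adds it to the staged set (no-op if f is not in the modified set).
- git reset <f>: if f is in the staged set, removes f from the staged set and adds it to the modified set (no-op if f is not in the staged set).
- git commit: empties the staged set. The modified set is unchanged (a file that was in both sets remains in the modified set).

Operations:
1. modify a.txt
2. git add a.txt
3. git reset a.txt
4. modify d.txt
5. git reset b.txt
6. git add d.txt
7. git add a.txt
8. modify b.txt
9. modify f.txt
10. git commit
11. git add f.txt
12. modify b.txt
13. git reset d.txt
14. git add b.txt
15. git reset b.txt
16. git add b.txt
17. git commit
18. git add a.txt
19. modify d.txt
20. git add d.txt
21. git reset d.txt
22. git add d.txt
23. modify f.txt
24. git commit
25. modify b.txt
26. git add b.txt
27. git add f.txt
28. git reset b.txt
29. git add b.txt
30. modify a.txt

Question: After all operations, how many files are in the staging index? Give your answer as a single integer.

Answer: 2

Derivation:
After op 1 (modify a.txt): modified={a.txt} staged={none}
After op 2 (git add a.txt): modified={none} staged={a.txt}
After op 3 (git reset a.txt): modified={a.txt} staged={none}
After op 4 (modify d.txt): modified={a.txt, d.txt} staged={none}
After op 5 (git reset b.txt): modified={a.txt, d.txt} staged={none}
After op 6 (git add d.txt): modified={a.txt} staged={d.txt}
After op 7 (git add a.txt): modified={none} staged={a.txt, d.txt}
After op 8 (modify b.txt): modified={b.txt} staged={a.txt, d.txt}
After op 9 (modify f.txt): modified={b.txt, f.txt} staged={a.txt, d.txt}
After op 10 (git commit): modified={b.txt, f.txt} staged={none}
After op 11 (git add f.txt): modified={b.txt} staged={f.txt}
After op 12 (modify b.txt): modified={b.txt} staged={f.txt}
After op 13 (git reset d.txt): modified={b.txt} staged={f.txt}
After op 14 (git add b.txt): modified={none} staged={b.txt, f.txt}
After op 15 (git reset b.txt): modified={b.txt} staged={f.txt}
After op 16 (git add b.txt): modified={none} staged={b.txt, f.txt}
After op 17 (git commit): modified={none} staged={none}
After op 18 (git add a.txt): modified={none} staged={none}
After op 19 (modify d.txt): modified={d.txt} staged={none}
After op 20 (git add d.txt): modified={none} staged={d.txt}
After op 21 (git reset d.txt): modified={d.txt} staged={none}
After op 22 (git add d.txt): modified={none} staged={d.txt}
After op 23 (modify f.txt): modified={f.txt} staged={d.txt}
After op 24 (git commit): modified={f.txt} staged={none}
After op 25 (modify b.txt): modified={b.txt, f.txt} staged={none}
After op 26 (git add b.txt): modified={f.txt} staged={b.txt}
After op 27 (git add f.txt): modified={none} staged={b.txt, f.txt}
After op 28 (git reset b.txt): modified={b.txt} staged={f.txt}
After op 29 (git add b.txt): modified={none} staged={b.txt, f.txt}
After op 30 (modify a.txt): modified={a.txt} staged={b.txt, f.txt}
Final staged set: {b.txt, f.txt} -> count=2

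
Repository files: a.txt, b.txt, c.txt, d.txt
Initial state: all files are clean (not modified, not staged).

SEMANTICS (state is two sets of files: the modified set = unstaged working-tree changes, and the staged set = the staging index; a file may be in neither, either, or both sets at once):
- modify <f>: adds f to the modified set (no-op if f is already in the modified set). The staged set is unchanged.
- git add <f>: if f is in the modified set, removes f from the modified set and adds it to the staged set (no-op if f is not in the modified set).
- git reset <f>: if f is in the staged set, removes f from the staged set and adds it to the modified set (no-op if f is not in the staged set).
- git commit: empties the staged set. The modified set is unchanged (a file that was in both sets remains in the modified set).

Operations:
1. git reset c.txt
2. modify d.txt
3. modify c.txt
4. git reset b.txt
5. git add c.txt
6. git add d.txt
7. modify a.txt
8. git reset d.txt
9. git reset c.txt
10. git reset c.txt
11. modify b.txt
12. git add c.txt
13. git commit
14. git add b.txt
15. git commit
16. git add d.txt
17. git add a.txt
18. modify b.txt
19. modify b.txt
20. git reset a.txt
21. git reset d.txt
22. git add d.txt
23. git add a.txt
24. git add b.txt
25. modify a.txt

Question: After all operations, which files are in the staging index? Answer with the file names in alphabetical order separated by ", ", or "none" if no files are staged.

After op 1 (git reset c.txt): modified={none} staged={none}
After op 2 (modify d.txt): modified={d.txt} staged={none}
After op 3 (modify c.txt): modified={c.txt, d.txt} staged={none}
After op 4 (git reset b.txt): modified={c.txt, d.txt} staged={none}
After op 5 (git add c.txt): modified={d.txt} staged={c.txt}
After op 6 (git add d.txt): modified={none} staged={c.txt, d.txt}
After op 7 (modify a.txt): modified={a.txt} staged={c.txt, d.txt}
After op 8 (git reset d.txt): modified={a.txt, d.txt} staged={c.txt}
After op 9 (git reset c.txt): modified={a.txt, c.txt, d.txt} staged={none}
After op 10 (git reset c.txt): modified={a.txt, c.txt, d.txt} staged={none}
After op 11 (modify b.txt): modified={a.txt, b.txt, c.txt, d.txt} staged={none}
After op 12 (git add c.txt): modified={a.txt, b.txt, d.txt} staged={c.txt}
After op 13 (git commit): modified={a.txt, b.txt, d.txt} staged={none}
After op 14 (git add b.txt): modified={a.txt, d.txt} staged={b.txt}
After op 15 (git commit): modified={a.txt, d.txt} staged={none}
After op 16 (git add d.txt): modified={a.txt} staged={d.txt}
After op 17 (git add a.txt): modified={none} staged={a.txt, d.txt}
After op 18 (modify b.txt): modified={b.txt} staged={a.txt, d.txt}
After op 19 (modify b.txt): modified={b.txt} staged={a.txt, d.txt}
After op 20 (git reset a.txt): modified={a.txt, b.txt} staged={d.txt}
After op 21 (git reset d.txt): modified={a.txt, b.txt, d.txt} staged={none}
After op 22 (git add d.txt): modified={a.txt, b.txt} staged={d.txt}
After op 23 (git add a.txt): modified={b.txt} staged={a.txt, d.txt}
After op 24 (git add b.txt): modified={none} staged={a.txt, b.txt, d.txt}
After op 25 (modify a.txt): modified={a.txt} staged={a.txt, b.txt, d.txt}

Answer: a.txt, b.txt, d.txt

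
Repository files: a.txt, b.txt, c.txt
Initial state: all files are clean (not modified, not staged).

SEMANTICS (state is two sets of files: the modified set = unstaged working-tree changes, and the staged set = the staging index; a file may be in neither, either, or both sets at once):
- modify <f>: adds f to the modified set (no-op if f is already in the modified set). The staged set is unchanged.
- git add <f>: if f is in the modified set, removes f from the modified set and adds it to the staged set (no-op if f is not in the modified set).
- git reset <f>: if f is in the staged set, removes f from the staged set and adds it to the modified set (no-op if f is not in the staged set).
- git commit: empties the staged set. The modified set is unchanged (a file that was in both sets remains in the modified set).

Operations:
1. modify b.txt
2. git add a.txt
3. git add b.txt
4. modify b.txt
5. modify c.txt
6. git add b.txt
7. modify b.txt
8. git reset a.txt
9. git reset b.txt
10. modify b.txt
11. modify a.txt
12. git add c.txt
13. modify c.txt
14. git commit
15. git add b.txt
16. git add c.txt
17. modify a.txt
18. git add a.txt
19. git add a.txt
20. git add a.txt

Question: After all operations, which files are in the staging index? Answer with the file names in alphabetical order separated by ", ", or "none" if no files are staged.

Answer: a.txt, b.txt, c.txt

Derivation:
After op 1 (modify b.txt): modified={b.txt} staged={none}
After op 2 (git add a.txt): modified={b.txt} staged={none}
After op 3 (git add b.txt): modified={none} staged={b.txt}
After op 4 (modify b.txt): modified={b.txt} staged={b.txt}
After op 5 (modify c.txt): modified={b.txt, c.txt} staged={b.txt}
After op 6 (git add b.txt): modified={c.txt} staged={b.txt}
After op 7 (modify b.txt): modified={b.txt, c.txt} staged={b.txt}
After op 8 (git reset a.txt): modified={b.txt, c.txt} staged={b.txt}
After op 9 (git reset b.txt): modified={b.txt, c.txt} staged={none}
After op 10 (modify b.txt): modified={b.txt, c.txt} staged={none}
After op 11 (modify a.txt): modified={a.txt, b.txt, c.txt} staged={none}
After op 12 (git add c.txt): modified={a.txt, b.txt} staged={c.txt}
After op 13 (modify c.txt): modified={a.txt, b.txt, c.txt} staged={c.txt}
After op 14 (git commit): modified={a.txt, b.txt, c.txt} staged={none}
After op 15 (git add b.txt): modified={a.txt, c.txt} staged={b.txt}
After op 16 (git add c.txt): modified={a.txt} staged={b.txt, c.txt}
After op 17 (modify a.txt): modified={a.txt} staged={b.txt, c.txt}
After op 18 (git add a.txt): modified={none} staged={a.txt, b.txt, c.txt}
After op 19 (git add a.txt): modified={none} staged={a.txt, b.txt, c.txt}
After op 20 (git add a.txt): modified={none} staged={a.txt, b.txt, c.txt}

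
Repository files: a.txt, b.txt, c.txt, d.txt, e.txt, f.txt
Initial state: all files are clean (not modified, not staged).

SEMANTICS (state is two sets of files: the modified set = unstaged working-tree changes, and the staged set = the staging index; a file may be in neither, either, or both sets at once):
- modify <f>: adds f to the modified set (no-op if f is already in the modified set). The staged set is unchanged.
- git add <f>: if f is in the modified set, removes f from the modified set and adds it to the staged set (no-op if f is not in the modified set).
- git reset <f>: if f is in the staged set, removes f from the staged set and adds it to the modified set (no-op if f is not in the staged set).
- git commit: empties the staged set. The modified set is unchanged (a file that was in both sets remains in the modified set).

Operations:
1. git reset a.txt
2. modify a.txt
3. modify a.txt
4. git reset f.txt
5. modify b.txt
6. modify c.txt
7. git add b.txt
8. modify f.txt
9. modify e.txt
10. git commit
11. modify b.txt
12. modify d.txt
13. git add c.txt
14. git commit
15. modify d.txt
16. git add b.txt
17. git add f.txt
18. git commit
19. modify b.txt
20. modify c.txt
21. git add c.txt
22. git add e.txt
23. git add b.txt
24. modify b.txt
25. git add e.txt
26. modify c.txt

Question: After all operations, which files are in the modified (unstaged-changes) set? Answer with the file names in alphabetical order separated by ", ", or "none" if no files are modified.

Answer: a.txt, b.txt, c.txt, d.txt

Derivation:
After op 1 (git reset a.txt): modified={none} staged={none}
After op 2 (modify a.txt): modified={a.txt} staged={none}
After op 3 (modify a.txt): modified={a.txt} staged={none}
After op 4 (git reset f.txt): modified={a.txt} staged={none}
After op 5 (modify b.txt): modified={a.txt, b.txt} staged={none}
After op 6 (modify c.txt): modified={a.txt, b.txt, c.txt} staged={none}
After op 7 (git add b.txt): modified={a.txt, c.txt} staged={b.txt}
After op 8 (modify f.txt): modified={a.txt, c.txt, f.txt} staged={b.txt}
After op 9 (modify e.txt): modified={a.txt, c.txt, e.txt, f.txt} staged={b.txt}
After op 10 (git commit): modified={a.txt, c.txt, e.txt, f.txt} staged={none}
After op 11 (modify b.txt): modified={a.txt, b.txt, c.txt, e.txt, f.txt} staged={none}
After op 12 (modify d.txt): modified={a.txt, b.txt, c.txt, d.txt, e.txt, f.txt} staged={none}
After op 13 (git add c.txt): modified={a.txt, b.txt, d.txt, e.txt, f.txt} staged={c.txt}
After op 14 (git commit): modified={a.txt, b.txt, d.txt, e.txt, f.txt} staged={none}
After op 15 (modify d.txt): modified={a.txt, b.txt, d.txt, e.txt, f.txt} staged={none}
After op 16 (git add b.txt): modified={a.txt, d.txt, e.txt, f.txt} staged={b.txt}
After op 17 (git add f.txt): modified={a.txt, d.txt, e.txt} staged={b.txt, f.txt}
After op 18 (git commit): modified={a.txt, d.txt, e.txt} staged={none}
After op 19 (modify b.txt): modified={a.txt, b.txt, d.txt, e.txt} staged={none}
After op 20 (modify c.txt): modified={a.txt, b.txt, c.txt, d.txt, e.txt} staged={none}
After op 21 (git add c.txt): modified={a.txt, b.txt, d.txt, e.txt} staged={c.txt}
After op 22 (git add e.txt): modified={a.txt, b.txt, d.txt} staged={c.txt, e.txt}
After op 23 (git add b.txt): modified={a.txt, d.txt} staged={b.txt, c.txt, e.txt}
After op 24 (modify b.txt): modified={a.txt, b.txt, d.txt} staged={b.txt, c.txt, e.txt}
After op 25 (git add e.txt): modified={a.txt, b.txt, d.txt} staged={b.txt, c.txt, e.txt}
After op 26 (modify c.txt): modified={a.txt, b.txt, c.txt, d.txt} staged={b.txt, c.txt, e.txt}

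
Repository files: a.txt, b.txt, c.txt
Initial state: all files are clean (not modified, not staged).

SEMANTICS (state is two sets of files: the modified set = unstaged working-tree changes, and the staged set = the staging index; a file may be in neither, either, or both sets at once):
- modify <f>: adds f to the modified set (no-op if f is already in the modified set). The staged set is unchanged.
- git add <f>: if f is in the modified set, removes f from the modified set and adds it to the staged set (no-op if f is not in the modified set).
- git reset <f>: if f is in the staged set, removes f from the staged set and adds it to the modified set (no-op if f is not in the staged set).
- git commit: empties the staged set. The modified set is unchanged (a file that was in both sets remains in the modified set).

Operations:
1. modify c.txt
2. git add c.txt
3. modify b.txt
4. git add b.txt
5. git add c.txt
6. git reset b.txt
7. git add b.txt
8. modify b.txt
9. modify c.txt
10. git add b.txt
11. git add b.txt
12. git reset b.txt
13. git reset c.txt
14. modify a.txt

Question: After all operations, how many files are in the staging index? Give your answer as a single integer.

Answer: 0

Derivation:
After op 1 (modify c.txt): modified={c.txt} staged={none}
After op 2 (git add c.txt): modified={none} staged={c.txt}
After op 3 (modify b.txt): modified={b.txt} staged={c.txt}
After op 4 (git add b.txt): modified={none} staged={b.txt, c.txt}
After op 5 (git add c.txt): modified={none} staged={b.txt, c.txt}
After op 6 (git reset b.txt): modified={b.txt} staged={c.txt}
After op 7 (git add b.txt): modified={none} staged={b.txt, c.txt}
After op 8 (modify b.txt): modified={b.txt} staged={b.txt, c.txt}
After op 9 (modify c.txt): modified={b.txt, c.txt} staged={b.txt, c.txt}
After op 10 (git add b.txt): modified={c.txt} staged={b.txt, c.txt}
After op 11 (git add b.txt): modified={c.txt} staged={b.txt, c.txt}
After op 12 (git reset b.txt): modified={b.txt, c.txt} staged={c.txt}
After op 13 (git reset c.txt): modified={b.txt, c.txt} staged={none}
After op 14 (modify a.txt): modified={a.txt, b.txt, c.txt} staged={none}
Final staged set: {none} -> count=0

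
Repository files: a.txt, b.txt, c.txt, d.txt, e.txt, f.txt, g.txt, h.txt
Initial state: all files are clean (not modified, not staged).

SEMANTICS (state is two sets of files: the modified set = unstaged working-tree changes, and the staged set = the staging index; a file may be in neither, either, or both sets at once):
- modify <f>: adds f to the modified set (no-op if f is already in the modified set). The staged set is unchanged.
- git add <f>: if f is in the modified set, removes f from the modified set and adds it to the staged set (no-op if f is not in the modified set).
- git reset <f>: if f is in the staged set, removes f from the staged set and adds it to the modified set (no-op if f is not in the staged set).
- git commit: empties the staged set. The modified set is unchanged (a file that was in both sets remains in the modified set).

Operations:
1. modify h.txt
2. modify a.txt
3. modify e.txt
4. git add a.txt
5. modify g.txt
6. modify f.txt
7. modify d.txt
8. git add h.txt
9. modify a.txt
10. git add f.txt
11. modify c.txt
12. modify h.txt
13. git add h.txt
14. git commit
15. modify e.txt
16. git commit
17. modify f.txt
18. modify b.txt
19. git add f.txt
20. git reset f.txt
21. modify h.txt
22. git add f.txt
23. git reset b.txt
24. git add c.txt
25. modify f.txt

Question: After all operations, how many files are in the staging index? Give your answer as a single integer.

Answer: 2

Derivation:
After op 1 (modify h.txt): modified={h.txt} staged={none}
After op 2 (modify a.txt): modified={a.txt, h.txt} staged={none}
After op 3 (modify e.txt): modified={a.txt, e.txt, h.txt} staged={none}
After op 4 (git add a.txt): modified={e.txt, h.txt} staged={a.txt}
After op 5 (modify g.txt): modified={e.txt, g.txt, h.txt} staged={a.txt}
After op 6 (modify f.txt): modified={e.txt, f.txt, g.txt, h.txt} staged={a.txt}
After op 7 (modify d.txt): modified={d.txt, e.txt, f.txt, g.txt, h.txt} staged={a.txt}
After op 8 (git add h.txt): modified={d.txt, e.txt, f.txt, g.txt} staged={a.txt, h.txt}
After op 9 (modify a.txt): modified={a.txt, d.txt, e.txt, f.txt, g.txt} staged={a.txt, h.txt}
After op 10 (git add f.txt): modified={a.txt, d.txt, e.txt, g.txt} staged={a.txt, f.txt, h.txt}
After op 11 (modify c.txt): modified={a.txt, c.txt, d.txt, e.txt, g.txt} staged={a.txt, f.txt, h.txt}
After op 12 (modify h.txt): modified={a.txt, c.txt, d.txt, e.txt, g.txt, h.txt} staged={a.txt, f.txt, h.txt}
After op 13 (git add h.txt): modified={a.txt, c.txt, d.txt, e.txt, g.txt} staged={a.txt, f.txt, h.txt}
After op 14 (git commit): modified={a.txt, c.txt, d.txt, e.txt, g.txt} staged={none}
After op 15 (modify e.txt): modified={a.txt, c.txt, d.txt, e.txt, g.txt} staged={none}
After op 16 (git commit): modified={a.txt, c.txt, d.txt, e.txt, g.txt} staged={none}
After op 17 (modify f.txt): modified={a.txt, c.txt, d.txt, e.txt, f.txt, g.txt} staged={none}
After op 18 (modify b.txt): modified={a.txt, b.txt, c.txt, d.txt, e.txt, f.txt, g.txt} staged={none}
After op 19 (git add f.txt): modified={a.txt, b.txt, c.txt, d.txt, e.txt, g.txt} staged={f.txt}
After op 20 (git reset f.txt): modified={a.txt, b.txt, c.txt, d.txt, e.txt, f.txt, g.txt} staged={none}
After op 21 (modify h.txt): modified={a.txt, b.txt, c.txt, d.txt, e.txt, f.txt, g.txt, h.txt} staged={none}
After op 22 (git add f.txt): modified={a.txt, b.txt, c.txt, d.txt, e.txt, g.txt, h.txt} staged={f.txt}
After op 23 (git reset b.txt): modified={a.txt, b.txt, c.txt, d.txt, e.txt, g.txt, h.txt} staged={f.txt}
After op 24 (git add c.txt): modified={a.txt, b.txt, d.txt, e.txt, g.txt, h.txt} staged={c.txt, f.txt}
After op 25 (modify f.txt): modified={a.txt, b.txt, d.txt, e.txt, f.txt, g.txt, h.txt} staged={c.txt, f.txt}
Final staged set: {c.txt, f.txt} -> count=2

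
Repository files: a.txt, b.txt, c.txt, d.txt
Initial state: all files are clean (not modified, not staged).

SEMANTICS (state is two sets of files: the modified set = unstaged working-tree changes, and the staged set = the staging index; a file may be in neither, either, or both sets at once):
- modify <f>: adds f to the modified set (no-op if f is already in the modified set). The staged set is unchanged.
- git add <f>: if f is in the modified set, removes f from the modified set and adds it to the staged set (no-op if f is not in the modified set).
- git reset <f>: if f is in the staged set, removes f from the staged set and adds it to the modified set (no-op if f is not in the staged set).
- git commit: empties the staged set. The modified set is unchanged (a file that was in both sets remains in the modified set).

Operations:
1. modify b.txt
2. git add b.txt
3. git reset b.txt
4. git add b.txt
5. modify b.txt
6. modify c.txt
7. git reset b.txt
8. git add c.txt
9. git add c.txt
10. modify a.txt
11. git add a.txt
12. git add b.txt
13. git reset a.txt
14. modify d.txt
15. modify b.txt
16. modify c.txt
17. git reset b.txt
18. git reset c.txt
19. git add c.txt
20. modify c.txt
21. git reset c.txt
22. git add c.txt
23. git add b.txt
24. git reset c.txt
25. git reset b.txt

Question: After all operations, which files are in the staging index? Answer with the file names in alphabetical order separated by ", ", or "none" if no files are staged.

Answer: none

Derivation:
After op 1 (modify b.txt): modified={b.txt} staged={none}
After op 2 (git add b.txt): modified={none} staged={b.txt}
After op 3 (git reset b.txt): modified={b.txt} staged={none}
After op 4 (git add b.txt): modified={none} staged={b.txt}
After op 5 (modify b.txt): modified={b.txt} staged={b.txt}
After op 6 (modify c.txt): modified={b.txt, c.txt} staged={b.txt}
After op 7 (git reset b.txt): modified={b.txt, c.txt} staged={none}
After op 8 (git add c.txt): modified={b.txt} staged={c.txt}
After op 9 (git add c.txt): modified={b.txt} staged={c.txt}
After op 10 (modify a.txt): modified={a.txt, b.txt} staged={c.txt}
After op 11 (git add a.txt): modified={b.txt} staged={a.txt, c.txt}
After op 12 (git add b.txt): modified={none} staged={a.txt, b.txt, c.txt}
After op 13 (git reset a.txt): modified={a.txt} staged={b.txt, c.txt}
After op 14 (modify d.txt): modified={a.txt, d.txt} staged={b.txt, c.txt}
After op 15 (modify b.txt): modified={a.txt, b.txt, d.txt} staged={b.txt, c.txt}
After op 16 (modify c.txt): modified={a.txt, b.txt, c.txt, d.txt} staged={b.txt, c.txt}
After op 17 (git reset b.txt): modified={a.txt, b.txt, c.txt, d.txt} staged={c.txt}
After op 18 (git reset c.txt): modified={a.txt, b.txt, c.txt, d.txt} staged={none}
After op 19 (git add c.txt): modified={a.txt, b.txt, d.txt} staged={c.txt}
After op 20 (modify c.txt): modified={a.txt, b.txt, c.txt, d.txt} staged={c.txt}
After op 21 (git reset c.txt): modified={a.txt, b.txt, c.txt, d.txt} staged={none}
After op 22 (git add c.txt): modified={a.txt, b.txt, d.txt} staged={c.txt}
After op 23 (git add b.txt): modified={a.txt, d.txt} staged={b.txt, c.txt}
After op 24 (git reset c.txt): modified={a.txt, c.txt, d.txt} staged={b.txt}
After op 25 (git reset b.txt): modified={a.txt, b.txt, c.txt, d.txt} staged={none}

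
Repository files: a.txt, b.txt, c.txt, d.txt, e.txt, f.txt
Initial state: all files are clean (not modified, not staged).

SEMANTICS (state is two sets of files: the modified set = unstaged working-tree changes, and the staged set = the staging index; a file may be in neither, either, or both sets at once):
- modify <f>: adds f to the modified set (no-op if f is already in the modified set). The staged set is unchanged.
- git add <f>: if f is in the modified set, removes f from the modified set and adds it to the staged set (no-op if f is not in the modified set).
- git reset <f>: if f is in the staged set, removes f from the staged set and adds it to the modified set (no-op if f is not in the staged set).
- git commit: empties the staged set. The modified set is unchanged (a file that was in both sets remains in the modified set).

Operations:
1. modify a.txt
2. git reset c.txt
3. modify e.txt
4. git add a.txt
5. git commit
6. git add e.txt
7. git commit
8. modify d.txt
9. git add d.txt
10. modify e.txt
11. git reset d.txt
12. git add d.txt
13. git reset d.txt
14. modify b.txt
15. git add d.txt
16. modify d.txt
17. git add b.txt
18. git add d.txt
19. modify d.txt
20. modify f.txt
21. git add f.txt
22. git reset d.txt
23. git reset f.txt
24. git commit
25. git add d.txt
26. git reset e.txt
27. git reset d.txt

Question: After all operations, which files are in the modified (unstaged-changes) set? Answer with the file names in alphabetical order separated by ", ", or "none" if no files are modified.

After op 1 (modify a.txt): modified={a.txt} staged={none}
After op 2 (git reset c.txt): modified={a.txt} staged={none}
After op 3 (modify e.txt): modified={a.txt, e.txt} staged={none}
After op 4 (git add a.txt): modified={e.txt} staged={a.txt}
After op 5 (git commit): modified={e.txt} staged={none}
After op 6 (git add e.txt): modified={none} staged={e.txt}
After op 7 (git commit): modified={none} staged={none}
After op 8 (modify d.txt): modified={d.txt} staged={none}
After op 9 (git add d.txt): modified={none} staged={d.txt}
After op 10 (modify e.txt): modified={e.txt} staged={d.txt}
After op 11 (git reset d.txt): modified={d.txt, e.txt} staged={none}
After op 12 (git add d.txt): modified={e.txt} staged={d.txt}
After op 13 (git reset d.txt): modified={d.txt, e.txt} staged={none}
After op 14 (modify b.txt): modified={b.txt, d.txt, e.txt} staged={none}
After op 15 (git add d.txt): modified={b.txt, e.txt} staged={d.txt}
After op 16 (modify d.txt): modified={b.txt, d.txt, e.txt} staged={d.txt}
After op 17 (git add b.txt): modified={d.txt, e.txt} staged={b.txt, d.txt}
After op 18 (git add d.txt): modified={e.txt} staged={b.txt, d.txt}
After op 19 (modify d.txt): modified={d.txt, e.txt} staged={b.txt, d.txt}
After op 20 (modify f.txt): modified={d.txt, e.txt, f.txt} staged={b.txt, d.txt}
After op 21 (git add f.txt): modified={d.txt, e.txt} staged={b.txt, d.txt, f.txt}
After op 22 (git reset d.txt): modified={d.txt, e.txt} staged={b.txt, f.txt}
After op 23 (git reset f.txt): modified={d.txt, e.txt, f.txt} staged={b.txt}
After op 24 (git commit): modified={d.txt, e.txt, f.txt} staged={none}
After op 25 (git add d.txt): modified={e.txt, f.txt} staged={d.txt}
After op 26 (git reset e.txt): modified={e.txt, f.txt} staged={d.txt}
After op 27 (git reset d.txt): modified={d.txt, e.txt, f.txt} staged={none}

Answer: d.txt, e.txt, f.txt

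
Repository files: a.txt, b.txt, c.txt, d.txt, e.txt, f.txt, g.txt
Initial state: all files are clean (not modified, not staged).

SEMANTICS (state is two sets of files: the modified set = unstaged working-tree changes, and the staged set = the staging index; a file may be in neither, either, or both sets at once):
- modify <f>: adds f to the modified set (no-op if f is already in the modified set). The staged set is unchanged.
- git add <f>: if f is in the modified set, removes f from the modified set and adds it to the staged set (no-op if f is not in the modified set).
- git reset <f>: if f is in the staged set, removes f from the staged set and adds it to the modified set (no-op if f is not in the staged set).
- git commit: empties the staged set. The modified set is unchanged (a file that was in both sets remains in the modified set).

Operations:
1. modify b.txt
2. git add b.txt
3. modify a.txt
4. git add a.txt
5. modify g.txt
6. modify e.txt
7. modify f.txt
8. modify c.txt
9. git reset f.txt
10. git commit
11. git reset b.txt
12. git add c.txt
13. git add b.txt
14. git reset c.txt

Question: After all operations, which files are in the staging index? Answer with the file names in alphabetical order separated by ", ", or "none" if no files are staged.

Answer: none

Derivation:
After op 1 (modify b.txt): modified={b.txt} staged={none}
After op 2 (git add b.txt): modified={none} staged={b.txt}
After op 3 (modify a.txt): modified={a.txt} staged={b.txt}
After op 4 (git add a.txt): modified={none} staged={a.txt, b.txt}
After op 5 (modify g.txt): modified={g.txt} staged={a.txt, b.txt}
After op 6 (modify e.txt): modified={e.txt, g.txt} staged={a.txt, b.txt}
After op 7 (modify f.txt): modified={e.txt, f.txt, g.txt} staged={a.txt, b.txt}
After op 8 (modify c.txt): modified={c.txt, e.txt, f.txt, g.txt} staged={a.txt, b.txt}
After op 9 (git reset f.txt): modified={c.txt, e.txt, f.txt, g.txt} staged={a.txt, b.txt}
After op 10 (git commit): modified={c.txt, e.txt, f.txt, g.txt} staged={none}
After op 11 (git reset b.txt): modified={c.txt, e.txt, f.txt, g.txt} staged={none}
After op 12 (git add c.txt): modified={e.txt, f.txt, g.txt} staged={c.txt}
After op 13 (git add b.txt): modified={e.txt, f.txt, g.txt} staged={c.txt}
After op 14 (git reset c.txt): modified={c.txt, e.txt, f.txt, g.txt} staged={none}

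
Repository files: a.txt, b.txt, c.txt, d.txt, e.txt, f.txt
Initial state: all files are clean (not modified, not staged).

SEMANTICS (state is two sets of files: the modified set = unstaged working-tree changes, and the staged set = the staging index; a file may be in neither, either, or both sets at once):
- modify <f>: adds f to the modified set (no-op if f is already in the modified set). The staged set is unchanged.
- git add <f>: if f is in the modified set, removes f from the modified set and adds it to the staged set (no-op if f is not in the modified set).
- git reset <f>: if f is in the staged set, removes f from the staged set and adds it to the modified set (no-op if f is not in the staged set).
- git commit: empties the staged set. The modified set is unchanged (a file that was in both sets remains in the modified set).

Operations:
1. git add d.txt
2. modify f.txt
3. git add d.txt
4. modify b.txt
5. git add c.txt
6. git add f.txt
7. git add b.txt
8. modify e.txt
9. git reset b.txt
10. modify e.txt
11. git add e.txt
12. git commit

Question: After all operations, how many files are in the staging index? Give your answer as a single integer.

After op 1 (git add d.txt): modified={none} staged={none}
After op 2 (modify f.txt): modified={f.txt} staged={none}
After op 3 (git add d.txt): modified={f.txt} staged={none}
After op 4 (modify b.txt): modified={b.txt, f.txt} staged={none}
After op 5 (git add c.txt): modified={b.txt, f.txt} staged={none}
After op 6 (git add f.txt): modified={b.txt} staged={f.txt}
After op 7 (git add b.txt): modified={none} staged={b.txt, f.txt}
After op 8 (modify e.txt): modified={e.txt} staged={b.txt, f.txt}
After op 9 (git reset b.txt): modified={b.txt, e.txt} staged={f.txt}
After op 10 (modify e.txt): modified={b.txt, e.txt} staged={f.txt}
After op 11 (git add e.txt): modified={b.txt} staged={e.txt, f.txt}
After op 12 (git commit): modified={b.txt} staged={none}
Final staged set: {none} -> count=0

Answer: 0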